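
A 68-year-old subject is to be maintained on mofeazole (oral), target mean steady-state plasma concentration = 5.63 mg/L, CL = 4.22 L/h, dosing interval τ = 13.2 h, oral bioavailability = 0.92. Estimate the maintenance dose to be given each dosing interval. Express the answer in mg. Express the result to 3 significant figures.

341 mg

At steady state, F × (Dose/τ) = Css × CL.
Dose = Css × CL × τ / F = 5.63 × 4.220 × 13.2 / 0.92 = 340.9 mg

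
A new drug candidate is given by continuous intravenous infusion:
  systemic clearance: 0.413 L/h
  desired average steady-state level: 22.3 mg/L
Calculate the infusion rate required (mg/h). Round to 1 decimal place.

9.2 mg/h

At steady state, infusion rate R₀ = Css × CL = 22.3 × 0.4130 = 9.210 mg/h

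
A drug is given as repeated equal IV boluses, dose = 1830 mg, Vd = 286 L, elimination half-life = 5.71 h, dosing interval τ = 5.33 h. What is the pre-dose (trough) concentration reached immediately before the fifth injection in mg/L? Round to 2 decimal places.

6.50 mg/L

C₀ per dose = Dose / Vd = 1830 / 286 = 6.399 mg/L
k = ln2 / t½ = 0.693147 / 5.71 = 0.1214 h⁻¹
Fraction remaining after one interval: r = e^(−kτ) = e^(−0.1214 × 5.33) = 0.5236
Before dose 5, 4 doses have been given (aged 1τ, 2τ, 3τ, 4τ).
C_trough = C₀ × (r + r² + … + r^4) = C₀ × r(1−r^4)/(1−r)
        = 6.399 × 0.5236 × (1 − 0.07516) / (1 − 0.5236) = 6.504 mg/L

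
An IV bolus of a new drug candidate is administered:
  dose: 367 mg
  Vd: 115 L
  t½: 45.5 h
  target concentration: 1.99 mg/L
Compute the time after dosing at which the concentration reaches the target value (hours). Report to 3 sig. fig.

C₀ = Dose / Vd = 367.0 / 115 = 3.191 mg/L
k = ln2 / t½ = 0.693147 / 45.5 = 0.01523 h⁻¹
t = ln(C₀ / C) / k = ln(3.191 / 1.99) / 0.01523
  = ln(1.604) / 0.01523 = 0.4725 / 0.01523 = 31.02 h

31.0 h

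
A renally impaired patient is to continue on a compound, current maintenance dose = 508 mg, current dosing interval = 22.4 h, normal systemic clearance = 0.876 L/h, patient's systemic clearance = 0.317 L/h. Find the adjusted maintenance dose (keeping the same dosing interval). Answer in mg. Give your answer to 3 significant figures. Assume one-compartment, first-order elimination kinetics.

To keep the same average steady-state level, dosing rate must scale with clearance.
CL ratio = 0.317 / 0.876 = 0.3619
New dose (same interval) = 508 × 0.3619 = 183.8 mg

184 mg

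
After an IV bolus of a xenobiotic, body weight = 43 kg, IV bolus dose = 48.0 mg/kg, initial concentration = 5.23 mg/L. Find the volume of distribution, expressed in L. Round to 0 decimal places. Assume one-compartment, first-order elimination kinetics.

Dose = 48.0 × 43 = 2064 mg
Vd = Dose / C₀ = 2064 / 5.23 = 394.6 L

395 L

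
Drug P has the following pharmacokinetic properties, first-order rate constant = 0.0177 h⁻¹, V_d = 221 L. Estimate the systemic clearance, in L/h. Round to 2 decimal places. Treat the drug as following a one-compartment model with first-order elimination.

3.91 L/h

CL = k × Vd = 0.0177 × 221 = 3.912 L/h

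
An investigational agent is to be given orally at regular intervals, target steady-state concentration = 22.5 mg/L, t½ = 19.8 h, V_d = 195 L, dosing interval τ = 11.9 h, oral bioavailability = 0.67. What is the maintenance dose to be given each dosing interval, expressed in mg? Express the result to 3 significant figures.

k = ln2 / t½ = 0.693147 / 19.8 = 0.03501 h⁻¹
CL = k × Vd = 0.03501 × 195 = 6.827 L/h
At steady state, F × (Dose/τ) = Css × CL.
Dose = Css × CL × τ / F = 22.5 × 6.827 × 11.9 / 0.67 = 2728 mg

2730 mg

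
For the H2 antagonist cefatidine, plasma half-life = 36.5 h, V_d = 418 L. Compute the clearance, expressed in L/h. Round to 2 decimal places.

k = ln2 / t½ = 0.693147 / 36.5 = 0.01899 h⁻¹
CL = k × Vd = 0.01899 × 418 = 7.938 L/h

7.94 L/h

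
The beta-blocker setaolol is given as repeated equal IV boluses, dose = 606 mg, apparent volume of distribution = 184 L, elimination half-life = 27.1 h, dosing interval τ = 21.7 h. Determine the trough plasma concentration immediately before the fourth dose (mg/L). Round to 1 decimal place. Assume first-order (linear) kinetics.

C₀ per dose = Dose / Vd = 606 / 184 = 3.293 mg/L
k = ln2 / t½ = 0.693147 / 27.1 = 0.02558 h⁻¹
Fraction remaining after one interval: r = e^(−kτ) = e^(−0.02558 × 21.7) = 0.5740
Before dose 4, 3 doses have been given (aged 1τ, 2τ, 3τ).
C_trough = C₀ × (r + r² + … + r^3) = C₀ × r(1−r^3)/(1−r)
        = 3.293 × 0.5740 × (1 − 0.1891) / (1 − 0.5740) = 3.598 mg/L

3.6 mg/L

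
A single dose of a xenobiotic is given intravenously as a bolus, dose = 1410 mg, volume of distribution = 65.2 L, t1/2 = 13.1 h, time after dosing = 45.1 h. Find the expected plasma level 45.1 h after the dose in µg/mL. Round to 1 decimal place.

2.0 µg/mL

C₀ = Dose / Vd = 1410 / 65.2 = 21.63 mg/L
k = ln2 / t½ = 0.693147 / 13.1 = 0.05291 h⁻¹
C = C₀ · e^(−k·t) = 21.63 × e^(−0.05291 × 45.1)
  = 21.63 × 0.09197 = 1.989 mg/L
(1.989 mg/L = 1.989 µg/mL)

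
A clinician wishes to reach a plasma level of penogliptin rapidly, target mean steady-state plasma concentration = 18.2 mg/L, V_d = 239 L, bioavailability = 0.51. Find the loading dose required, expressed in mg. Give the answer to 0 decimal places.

8529 mg

LD = Css × Vd / F = 18.2 × 239 / 0.51 = 8529 mg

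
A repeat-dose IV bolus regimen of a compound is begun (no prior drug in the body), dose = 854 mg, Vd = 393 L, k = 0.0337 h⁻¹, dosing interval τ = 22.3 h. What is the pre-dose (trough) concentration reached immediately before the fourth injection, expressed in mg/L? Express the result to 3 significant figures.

C₀ per dose = Dose / Vd = 854 / 393 = 2.173 mg/L
Fraction remaining after one interval: r = e^(−kτ) = e^(−0.03370 × 22.3) = 0.4717
Before dose 4, 3 doses have been given (aged 1τ, 2τ, 3τ).
C_trough = C₀ × (r + r² + … + r^3) = C₀ × r(1−r^3)/(1−r)
        = 2.173 × 0.4717 × (1 − 0.1050) / (1 − 0.4717) = 1.736 mg/L

1.74 mg/L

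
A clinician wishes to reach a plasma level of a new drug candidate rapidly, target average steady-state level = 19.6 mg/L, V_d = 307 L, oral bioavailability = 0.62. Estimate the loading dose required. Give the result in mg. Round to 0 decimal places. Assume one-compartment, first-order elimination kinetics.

LD = Css × Vd / F = 19.6 × 307 / 0.62 = 9705 mg

9705 mg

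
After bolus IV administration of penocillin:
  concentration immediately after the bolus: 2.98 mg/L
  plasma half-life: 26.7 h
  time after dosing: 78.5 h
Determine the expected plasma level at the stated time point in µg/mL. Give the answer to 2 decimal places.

0.39 µg/mL

k = ln2 / t½ = 0.693147 / 26.7 = 0.02596 h⁻¹
C = C₀ · e^(−k·t) = 2.980 × e^(−0.02596 × 78.5)
  = 2.980 × 0.1303 = 0.3883 mg/L
(0.3883 mg/L = 0.3883 µg/mL)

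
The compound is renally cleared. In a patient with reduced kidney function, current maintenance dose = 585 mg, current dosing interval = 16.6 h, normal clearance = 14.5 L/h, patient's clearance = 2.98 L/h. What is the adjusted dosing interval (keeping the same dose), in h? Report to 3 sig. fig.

To keep the same average steady-state level, dosing rate must scale with clearance.
CL ratio = 2.98 / 14.5 = 0.2055
New interval (same dose) = 16.6 / 0.2055 = 80.78 h

80.8 h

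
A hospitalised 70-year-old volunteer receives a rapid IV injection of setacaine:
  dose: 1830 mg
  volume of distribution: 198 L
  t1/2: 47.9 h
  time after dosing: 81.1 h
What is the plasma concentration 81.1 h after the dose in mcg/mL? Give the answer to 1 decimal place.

2.9 mcg/mL

C₀ = Dose / Vd = 1830 / 198 = 9.242 mg/L
k = ln2 / t½ = 0.693147 / 47.9 = 0.01447 h⁻¹
C = C₀ · e^(−k·t) = 9.242 × e^(−0.01447 × 81.1)
  = 9.242 × 0.3093 = 2.859 mg/L
(2.859 mg/L = 2.859 mcg/mL)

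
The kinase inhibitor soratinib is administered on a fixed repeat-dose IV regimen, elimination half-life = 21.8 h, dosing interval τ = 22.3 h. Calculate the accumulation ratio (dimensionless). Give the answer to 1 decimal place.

k = ln2 / t½ = 0.693147 / 21.8 = 0.03180 h⁻¹
e^(−kτ) = e^(−0.03180 × 22.3) = 0.4921
Accumulation ratio R = 1 / (1 − e^(−kτ)) = 1 / (1 − 0.4921) = 1.969

2.0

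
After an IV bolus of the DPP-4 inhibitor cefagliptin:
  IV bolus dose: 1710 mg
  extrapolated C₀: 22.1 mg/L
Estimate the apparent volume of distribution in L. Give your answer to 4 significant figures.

77.38 L

Vd = Dose / C₀ = 1710 / 22.1 = 77.38 L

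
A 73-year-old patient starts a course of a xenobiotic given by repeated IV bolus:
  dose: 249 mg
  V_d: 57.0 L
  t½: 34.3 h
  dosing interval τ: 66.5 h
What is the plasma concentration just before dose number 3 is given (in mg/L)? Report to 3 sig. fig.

1.44 mg/L

C₀ per dose = Dose / Vd = 249 / 57.0 = 4.368 mg/L
k = ln2 / t½ = 0.693147 / 34.3 = 0.02021 h⁻¹
Fraction remaining after one interval: r = e^(−kτ) = e^(−0.02021 × 66.5) = 0.2608
Before dose 3, 2 doses have been given (aged 1τ, 2τ).
C_trough = C₀ × (r + r²) = 4.368 × (0.2608 + 0.06802) = 1.436 mg/L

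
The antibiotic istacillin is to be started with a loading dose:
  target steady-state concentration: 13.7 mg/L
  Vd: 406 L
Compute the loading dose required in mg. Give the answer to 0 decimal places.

5562 mg

LD = Css × Vd = 13.7 × 406 = 5562 mg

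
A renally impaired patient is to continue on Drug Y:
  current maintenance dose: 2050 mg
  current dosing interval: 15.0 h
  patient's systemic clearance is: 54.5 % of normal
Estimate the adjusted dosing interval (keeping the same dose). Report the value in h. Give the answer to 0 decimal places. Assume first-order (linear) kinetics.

28 h

To keep the same average steady-state level, dosing rate must scale with clearance.
CL ratio = 54.5 / 100 = 0.5450
New interval (same dose) = 15.0 / 0.5450 = 27.52 h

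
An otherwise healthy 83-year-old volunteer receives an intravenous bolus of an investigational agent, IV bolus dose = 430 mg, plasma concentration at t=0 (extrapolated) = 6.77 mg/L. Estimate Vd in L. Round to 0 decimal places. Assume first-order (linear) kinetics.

Vd = Dose / C₀ = 430.0 / 6.77 = 63.52 L

64 L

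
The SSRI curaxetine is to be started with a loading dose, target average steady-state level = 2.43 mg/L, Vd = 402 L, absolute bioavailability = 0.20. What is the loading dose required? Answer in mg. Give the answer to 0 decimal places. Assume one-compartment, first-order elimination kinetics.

4884 mg

LD = Css × Vd / F = 2.43 × 402 / 0.20 = 4884 mg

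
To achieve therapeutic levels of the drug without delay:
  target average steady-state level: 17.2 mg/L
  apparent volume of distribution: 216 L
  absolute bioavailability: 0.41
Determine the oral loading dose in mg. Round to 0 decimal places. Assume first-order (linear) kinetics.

9061 mg

LD = Css × Vd / F = 17.2 × 216 / 0.41 = 9061 mg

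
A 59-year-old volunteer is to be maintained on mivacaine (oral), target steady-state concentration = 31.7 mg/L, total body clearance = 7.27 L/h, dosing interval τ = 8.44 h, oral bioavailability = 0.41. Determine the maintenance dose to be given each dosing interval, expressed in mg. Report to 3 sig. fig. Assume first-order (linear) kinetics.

At steady state, F × (Dose/τ) = Css × CL.
Dose = Css × CL × τ / F = 31.7 × 7.270 × 8.44 / 0.41 = 4744 mg

4740 mg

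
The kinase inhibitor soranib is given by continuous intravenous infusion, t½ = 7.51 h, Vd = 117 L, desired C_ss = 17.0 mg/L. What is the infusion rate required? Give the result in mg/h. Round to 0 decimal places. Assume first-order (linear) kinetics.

k = ln2 / t½ = 0.693147 / 7.51 = 0.09230 h⁻¹
CL = k × Vd = 0.09230 × 117 = 10.80 L/h
At steady state, infusion rate R₀ = Css × CL = 17.0 × 10.80 = 183.6 mg/h

184 mg/h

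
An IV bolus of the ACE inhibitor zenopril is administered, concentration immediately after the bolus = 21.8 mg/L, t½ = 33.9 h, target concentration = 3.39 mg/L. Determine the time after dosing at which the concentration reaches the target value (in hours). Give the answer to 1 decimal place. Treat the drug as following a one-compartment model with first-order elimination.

91.0 h

k = ln2 / t½ = 0.693147 / 33.9 = 0.02045 h⁻¹
t = ln(C₀ / C) / k = ln(21.80 / 3.39) / 0.02045
  = ln(6.431) / 0.02045 = 1.861 / 0.02045 = 91.00 h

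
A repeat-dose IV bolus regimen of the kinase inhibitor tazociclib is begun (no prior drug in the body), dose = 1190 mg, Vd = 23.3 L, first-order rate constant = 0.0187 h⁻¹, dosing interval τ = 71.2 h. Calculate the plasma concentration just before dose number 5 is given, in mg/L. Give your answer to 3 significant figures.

C₀ per dose = Dose / Vd = 1190 / 23.3 = 51.07 mg/L
Fraction remaining after one interval: r = e^(−kτ) = e^(−0.01870 × 71.2) = 0.2641
Before dose 5, 4 doses have been given (aged 1τ, 2τ, 3τ, 4τ).
C_trough = C₀ × (r + r² + … + r^4) = C₀ × r(1−r^4)/(1−r)
        = 51.07 × 0.2641 × (1 − 0.004865) / (1 − 0.2641) = 18.24 mg/L

18.2 mg/L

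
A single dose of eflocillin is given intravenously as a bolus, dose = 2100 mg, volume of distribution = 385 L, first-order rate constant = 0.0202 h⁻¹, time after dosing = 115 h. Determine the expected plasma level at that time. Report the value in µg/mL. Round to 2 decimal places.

0.53 µg/mL

C₀ = Dose / Vd = 2100 / 385 = 5.455 mg/L
C = C₀ · e^(−k·t) = 5.455 × e^(−0.02020 × 115)
  = 5.455 × 0.09798 = 0.5345 mg/L
(0.5345 mg/L = 0.5345 µg/mL)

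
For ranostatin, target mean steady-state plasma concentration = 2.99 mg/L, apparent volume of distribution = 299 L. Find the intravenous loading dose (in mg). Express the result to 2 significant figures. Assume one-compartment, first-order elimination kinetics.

LD = Css × Vd = 2.99 × 299 = 894.0 mg

890 mg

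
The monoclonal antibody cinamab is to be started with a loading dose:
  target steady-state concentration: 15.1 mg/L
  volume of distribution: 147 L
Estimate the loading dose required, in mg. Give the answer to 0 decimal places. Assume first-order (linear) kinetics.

LD = Css × Vd = 15.1 × 147 = 2220 mg

2220 mg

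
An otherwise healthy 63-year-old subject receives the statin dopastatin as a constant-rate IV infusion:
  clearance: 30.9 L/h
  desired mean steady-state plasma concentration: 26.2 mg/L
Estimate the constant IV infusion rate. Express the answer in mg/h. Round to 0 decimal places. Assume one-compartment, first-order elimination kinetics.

810 mg/h

At steady state, infusion rate R₀ = Css × CL = 26.2 × 30.90 = 809.6 mg/h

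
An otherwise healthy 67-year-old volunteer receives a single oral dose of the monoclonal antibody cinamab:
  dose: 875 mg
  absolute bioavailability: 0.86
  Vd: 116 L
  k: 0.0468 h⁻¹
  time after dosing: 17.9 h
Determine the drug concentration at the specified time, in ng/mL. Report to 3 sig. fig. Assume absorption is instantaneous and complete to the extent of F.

Amount reaching circulation = F × Dose = 0.86 × 875.0 = 752.5 mg
C₀ = F·Dose / Vd = 752.5 / 116 = 6.487 mg/L
C = C₀ · e^(−k·t) = 6.487 × e^(−0.04680 × 17.9)
  = 6.487 × 0.4327 = 2.807 mg/L
Convert: 2.807 mg/L × 1000 = 2807 ng/mL

2810 ng/mL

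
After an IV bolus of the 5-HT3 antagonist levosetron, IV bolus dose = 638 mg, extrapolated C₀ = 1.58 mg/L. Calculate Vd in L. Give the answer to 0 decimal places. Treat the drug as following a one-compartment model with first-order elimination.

404 L

Vd = Dose / C₀ = 638.0 / 1.58 = 403.8 L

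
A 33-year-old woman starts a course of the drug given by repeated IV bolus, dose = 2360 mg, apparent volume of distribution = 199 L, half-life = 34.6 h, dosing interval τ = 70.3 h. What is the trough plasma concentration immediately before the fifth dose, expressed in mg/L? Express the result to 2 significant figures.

C₀ per dose = Dose / Vd = 2360 / 199 = 11.86 mg/L
k = ln2 / t½ = 0.693147 / 34.6 = 0.02003 h⁻¹
Fraction remaining after one interval: r = e^(−kτ) = e^(−0.02003 × 70.3) = 0.2446
Before dose 5, 4 doses have been given (aged 1τ, 2τ, 3τ, 4τ).
C_trough = C₀ × (r + r² + … + r^4) = C₀ × r(1−r^4)/(1−r)
        = 11.86 × 0.2446 × (1 − 0.003580) / (1 − 0.2446) = 3.827 mg/L

3.8 mg/L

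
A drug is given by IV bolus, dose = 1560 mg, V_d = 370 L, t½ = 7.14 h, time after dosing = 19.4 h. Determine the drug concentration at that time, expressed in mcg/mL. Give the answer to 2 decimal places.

C₀ = Dose / Vd = 1560 / 370 = 4.216 mg/L
k = ln2 / t½ = 0.693147 / 7.14 = 0.09708 h⁻¹
C = C₀ · e^(−k·t) = 4.216 × e^(−0.09708 × 19.4)
  = 4.216 × 0.1521 = 0.6413 mg/L
(0.6413 mg/L = 0.6413 mcg/mL)

0.64 mcg/mL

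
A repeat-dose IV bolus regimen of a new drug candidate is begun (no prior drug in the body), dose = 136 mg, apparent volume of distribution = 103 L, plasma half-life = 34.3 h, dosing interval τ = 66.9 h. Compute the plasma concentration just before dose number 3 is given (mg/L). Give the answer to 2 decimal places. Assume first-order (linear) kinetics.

C₀ per dose = Dose / Vd = 136 / 103 = 1.320 mg/L
k = ln2 / t½ = 0.693147 / 34.3 = 0.02021 h⁻¹
Fraction remaining after one interval: r = e^(−kτ) = e^(−0.02021 × 66.9) = 0.2587
Before dose 3, 2 doses have been given (aged 1τ, 2τ).
C_trough = C₀ × (r + r²) = 1.320 × (0.2587 + 0.06693) = 0.4298 mg/L

0.43 mg/L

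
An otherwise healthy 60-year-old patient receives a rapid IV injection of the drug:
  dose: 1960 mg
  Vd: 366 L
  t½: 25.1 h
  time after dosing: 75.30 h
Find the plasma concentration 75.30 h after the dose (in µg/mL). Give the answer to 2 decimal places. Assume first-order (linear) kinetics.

C₀ = Dose / Vd = 1960 / 366 = 5.355 mg/L
k = ln2 / t½ = 0.693147 / 25.1 = 0.02762 h⁻¹
t / t½ = 75.30 / 25.1 = 3 half-lives
C = C₀ × (1/2)^3 = 5.355 × 0.1250 = 0.6694 mg/L
(0.6694 mg/L = 0.6694 µg/mL)

0.67 µg/mL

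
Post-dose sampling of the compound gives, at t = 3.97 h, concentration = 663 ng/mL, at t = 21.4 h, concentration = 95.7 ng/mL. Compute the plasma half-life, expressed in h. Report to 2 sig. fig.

6.2 h

k = ln(C₁/C₂) / (t₂ − t₁) = ln(663/95.7) / (21.4 − 3.97)
  = 1.936 / 17.43 = 0.1111 h⁻¹
t½ = ln2 / k = 0.693147 / 0.1111 = 6.239 h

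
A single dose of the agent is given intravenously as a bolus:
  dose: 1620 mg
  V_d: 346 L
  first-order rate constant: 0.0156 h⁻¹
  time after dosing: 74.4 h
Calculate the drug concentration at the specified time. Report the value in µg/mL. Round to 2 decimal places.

C₀ = Dose / Vd = 1620 / 346 = 4.682 mg/L
C = C₀ · e^(−k·t) = 4.682 × e^(−0.01560 × 74.4)
  = 4.682 × 0.3133 = 1.467 mg/L
(1.467 mg/L = 1.467 µg/mL)

1.47 µg/mL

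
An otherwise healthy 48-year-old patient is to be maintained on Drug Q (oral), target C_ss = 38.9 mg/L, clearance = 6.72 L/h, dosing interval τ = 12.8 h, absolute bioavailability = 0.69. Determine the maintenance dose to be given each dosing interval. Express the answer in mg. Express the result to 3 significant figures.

At steady state, F × (Dose/τ) = Css × CL.
Dose = Css × CL × τ / F = 38.9 × 6.720 × 12.8 / 0.69 = 4849 mg

4850 mg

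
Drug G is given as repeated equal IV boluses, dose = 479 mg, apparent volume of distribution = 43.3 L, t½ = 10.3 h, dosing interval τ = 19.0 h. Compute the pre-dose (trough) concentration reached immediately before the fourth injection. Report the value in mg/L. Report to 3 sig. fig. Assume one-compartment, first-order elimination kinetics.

C₀ per dose = Dose / Vd = 479 / 43.3 = 11.06 mg/L
k = ln2 / t½ = 0.693147 / 10.3 = 0.06730 h⁻¹
Fraction remaining after one interval: r = e^(−kτ) = e^(−0.06730 × 19.0) = 0.2784
Before dose 4, 3 doses have been given (aged 1τ, 2τ, 3τ).
C_trough = C₀ × (r + r² + … + r^3) = C₀ × r(1−r^3)/(1−r)
        = 11.06 × 0.2784 × (1 − 0.02158) / (1 − 0.2784) = 4.175 mg/L

4.18 mg/L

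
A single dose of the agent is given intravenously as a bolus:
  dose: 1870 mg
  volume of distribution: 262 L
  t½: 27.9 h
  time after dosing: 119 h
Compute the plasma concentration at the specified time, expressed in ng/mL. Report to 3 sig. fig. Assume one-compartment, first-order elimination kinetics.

371 ng/mL

C₀ = Dose / Vd = 1870 / 262 = 7.137 mg/L
k = ln2 / t½ = 0.693147 / 27.9 = 0.02484 h⁻¹
C = C₀ · e^(−k·t) = 7.137 × e^(−0.02484 × 119)
  = 7.137 × 0.05203 = 0.3713 mg/L
Convert: 0.3713 mg/L × 1000 = 371.3 ng/mL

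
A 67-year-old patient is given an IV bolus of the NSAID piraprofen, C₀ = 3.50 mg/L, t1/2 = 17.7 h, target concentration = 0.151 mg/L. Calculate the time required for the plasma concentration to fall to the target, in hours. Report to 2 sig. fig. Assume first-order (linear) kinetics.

k = ln2 / t½ = 0.693147 / 17.7 = 0.03916 h⁻¹
t = ln(C₀ / C) / k = ln(3.500 / 0.151) / 0.03916
  = ln(23.18) / 0.03916 = 3.143 / 0.03916 = 80.26 h

80 h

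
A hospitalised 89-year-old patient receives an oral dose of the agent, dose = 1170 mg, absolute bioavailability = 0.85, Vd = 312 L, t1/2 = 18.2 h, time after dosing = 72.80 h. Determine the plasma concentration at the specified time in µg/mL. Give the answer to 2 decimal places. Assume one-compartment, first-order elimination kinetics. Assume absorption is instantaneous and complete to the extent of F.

0.20 µg/mL

Amount reaching circulation = F × Dose = 0.85 × 1170 = 994.5 mg
C₀ = F·Dose / Vd = 994.5 / 312 = 3.188 mg/L
k = ln2 / t½ = 0.693147 / 18.2 = 0.03809 h⁻¹
t / t½ = 72.80 / 18.2 = 4 half-lives
C = C₀ × (1/2)^4 = 3.188 × 0.06250 = 0.1993 mg/L
(0.1993 mg/L = 0.1993 µg/mL)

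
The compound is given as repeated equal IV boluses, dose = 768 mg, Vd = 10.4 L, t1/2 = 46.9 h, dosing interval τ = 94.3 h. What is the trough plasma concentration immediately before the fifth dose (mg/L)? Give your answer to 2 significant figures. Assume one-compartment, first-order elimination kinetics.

24 mg/L

C₀ per dose = Dose / Vd = 768 / 10.4 = 73.85 mg/L
k = ln2 / t½ = 0.693147 / 46.9 = 0.01478 h⁻¹
Fraction remaining after one interval: r = e^(−kτ) = e^(−0.01478 × 94.3) = 0.2481
Before dose 5, 4 doses have been given (aged 1τ, 2τ, 3τ, 4τ).
C_trough = C₀ × (r + r² + … + r^4) = C₀ × r(1−r^4)/(1−r)
        = 73.85 × 0.2481 × (1 − 0.003789) / (1 − 0.2481) = 24.28 mg/L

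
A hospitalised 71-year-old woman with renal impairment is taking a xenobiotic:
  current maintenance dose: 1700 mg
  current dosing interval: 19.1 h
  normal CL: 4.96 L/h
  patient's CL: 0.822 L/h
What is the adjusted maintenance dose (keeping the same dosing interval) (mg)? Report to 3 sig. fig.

To keep the same average steady-state level, dosing rate must scale with clearance.
CL ratio = 0.822 / 4.96 = 0.1657
New dose (same interval) = 1700 × 0.1657 = 281.7 mg

282 mg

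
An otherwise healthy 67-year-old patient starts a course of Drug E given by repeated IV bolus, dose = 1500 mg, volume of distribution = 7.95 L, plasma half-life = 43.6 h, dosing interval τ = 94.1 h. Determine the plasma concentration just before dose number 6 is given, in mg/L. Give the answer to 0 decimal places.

C₀ per dose = Dose / Vd = 1500 / 7.95 = 188.7 mg/L
k = ln2 / t½ = 0.693147 / 43.6 = 0.01590 h⁻¹
Fraction remaining after one interval: r = e^(−kτ) = e^(−0.01590 × 94.1) = 0.2240
Before dose 6, 5 doses have been given (aged 1τ, 2τ, 3τ, 4τ, 5τ).
C_trough = C₀ × (r + r² + … + r^5) = C₀ × r(1−r^5)/(1−r)
        = 188.7 × 0.2240 × (1 − 0.0005639) / (1 − 0.2240) = 54.44 mg/L

54 mg/L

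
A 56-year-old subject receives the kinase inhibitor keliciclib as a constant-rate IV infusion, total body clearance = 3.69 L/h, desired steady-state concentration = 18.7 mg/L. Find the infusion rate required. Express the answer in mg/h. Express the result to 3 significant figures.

69.0 mg/h

At steady state, infusion rate R₀ = Css × CL = 18.7 × 3.690 = 69.00 mg/h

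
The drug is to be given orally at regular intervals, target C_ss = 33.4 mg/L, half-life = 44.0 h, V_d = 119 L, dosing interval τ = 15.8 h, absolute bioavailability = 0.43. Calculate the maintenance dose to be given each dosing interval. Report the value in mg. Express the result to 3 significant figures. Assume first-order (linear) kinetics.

k = ln2 / t½ = 0.693147 / 44.0 = 0.01575 h⁻¹
CL = k × Vd = 0.01575 × 119 = 1.874 L/h
At steady state, F × (Dose/τ) = Css × CL.
Dose = Css × CL × τ / F = 33.4 × 1.874 × 15.8 / 0.43 = 2300 mg

2300 mg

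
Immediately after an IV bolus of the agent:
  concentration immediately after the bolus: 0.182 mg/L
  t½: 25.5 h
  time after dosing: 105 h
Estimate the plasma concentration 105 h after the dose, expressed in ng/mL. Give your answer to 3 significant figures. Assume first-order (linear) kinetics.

k = ln2 / t½ = 0.693147 / 25.5 = 0.02718 h⁻¹
C = C₀ · e^(−k·t) = 0.1820 × e^(−0.02718 × 105)
  = 0.1820 × 0.05762 = 0.01049 mg/L
Convert: 0.01049 mg/L × 1000 = 10.49 ng/mL

10.5 ng/mL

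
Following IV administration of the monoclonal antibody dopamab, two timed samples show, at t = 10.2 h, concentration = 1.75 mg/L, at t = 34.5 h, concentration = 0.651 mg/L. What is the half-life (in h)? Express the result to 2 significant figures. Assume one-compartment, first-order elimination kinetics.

k = ln(C₁/C₂) / (t₂ − t₁) = ln(1.75/0.651) / (34.5 − 10.2)
  = 0.9889 / 24.30 = 0.04070 h⁻¹
t½ = ln2 / k = 0.693147 / 0.04070 = 17.03 h

17 h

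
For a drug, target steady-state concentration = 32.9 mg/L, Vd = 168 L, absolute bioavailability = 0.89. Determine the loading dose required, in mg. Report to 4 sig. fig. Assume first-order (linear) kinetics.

LD = Css × Vd / F = 32.9 × 168 / 0.89 = 6210 mg

6210 mg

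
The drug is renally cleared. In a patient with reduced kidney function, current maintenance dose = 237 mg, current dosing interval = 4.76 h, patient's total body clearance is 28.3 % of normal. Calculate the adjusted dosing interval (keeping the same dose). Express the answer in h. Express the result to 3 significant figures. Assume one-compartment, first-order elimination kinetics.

16.8 h

To keep the same average steady-state level, dosing rate must scale with clearance.
CL ratio = 28.3 / 100 = 0.2830
New interval (same dose) = 4.76 / 0.2830 = 16.82 h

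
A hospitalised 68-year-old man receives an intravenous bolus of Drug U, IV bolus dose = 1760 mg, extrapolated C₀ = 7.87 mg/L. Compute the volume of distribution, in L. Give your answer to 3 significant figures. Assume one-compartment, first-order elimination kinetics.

224 L

Vd = Dose / C₀ = 1760 / 7.87 = 223.6 L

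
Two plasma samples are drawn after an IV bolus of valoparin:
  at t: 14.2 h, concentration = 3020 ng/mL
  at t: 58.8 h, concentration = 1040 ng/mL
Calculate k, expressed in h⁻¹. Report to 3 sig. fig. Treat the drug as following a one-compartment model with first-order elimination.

0.0239 h⁻¹

k = ln(C₁/C₂) / (t₂ − t₁) = ln(3020/1040) / (58.8 − 14.2)
  = 1.066 / 44.60 = 0.02390 h⁻¹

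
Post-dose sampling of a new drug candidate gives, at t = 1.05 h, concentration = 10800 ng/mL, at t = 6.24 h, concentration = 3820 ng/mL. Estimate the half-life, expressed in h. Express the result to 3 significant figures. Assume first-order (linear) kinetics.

3.46 h

k = ln(C₁/C₂) / (t₂ − t₁) = ln(10800/3820) / (6.24 − 1.05)
  = 1.039 / 5.190 = 0.2002 h⁻¹
t½ = ln2 / k = 0.693147 / 0.2002 = 3.462 h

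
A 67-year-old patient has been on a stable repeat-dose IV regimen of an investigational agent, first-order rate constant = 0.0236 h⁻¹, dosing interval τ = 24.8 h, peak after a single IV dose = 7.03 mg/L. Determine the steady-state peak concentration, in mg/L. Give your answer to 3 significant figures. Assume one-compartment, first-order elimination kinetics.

15.9 mg/L

e^(−kτ) = e^(−0.02360 × 24.8) = 0.5569
Accumulation ratio R = 1 / (1 − e^(−kτ)) = 1 / (1 − 0.5569) = 2.257
Steady-state peak = C₀ × R = 7.03 × 2.257 = 15.87 mg/L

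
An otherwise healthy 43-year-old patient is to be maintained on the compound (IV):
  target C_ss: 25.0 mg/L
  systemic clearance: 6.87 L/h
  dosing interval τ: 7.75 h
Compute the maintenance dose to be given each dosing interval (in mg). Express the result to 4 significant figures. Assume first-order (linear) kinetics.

At steady state, Dose/τ = Css × CL.
Dose = Css × CL × τ = 25.0 × 6.870 × 7.75 = 1331 mg

1331 mg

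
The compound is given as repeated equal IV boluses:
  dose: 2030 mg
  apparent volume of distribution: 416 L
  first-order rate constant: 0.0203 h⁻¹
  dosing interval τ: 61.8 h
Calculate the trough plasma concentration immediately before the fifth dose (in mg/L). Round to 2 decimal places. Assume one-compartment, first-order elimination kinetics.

1.93 mg/L

C₀ per dose = Dose / Vd = 2030 / 416 = 4.880 mg/L
Fraction remaining after one interval: r = e^(−kτ) = e^(−0.02030 × 61.8) = 0.2852
Before dose 5, 4 doses have been given (aged 1τ, 2τ, 3τ, 4τ).
C_trough = C₀ × (r + r² + … + r^4) = C₀ × r(1−r^4)/(1−r)
        = 4.880 × 0.2852 × (1 − 0.006616) / (1 − 0.2852) = 1.934 mg/L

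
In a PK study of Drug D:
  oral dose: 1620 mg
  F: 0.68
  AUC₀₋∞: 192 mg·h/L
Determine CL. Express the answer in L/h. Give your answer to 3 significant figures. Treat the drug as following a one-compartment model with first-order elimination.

5.74 L/h

CL = F·Dose / AUC = 0.68 × 1620 / 192 = 5.738 L/h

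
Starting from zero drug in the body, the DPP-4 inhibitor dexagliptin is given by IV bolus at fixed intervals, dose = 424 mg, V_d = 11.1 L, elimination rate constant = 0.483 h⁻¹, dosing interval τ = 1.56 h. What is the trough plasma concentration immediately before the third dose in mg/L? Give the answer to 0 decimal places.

26 mg/L

C₀ per dose = Dose / Vd = 424 / 11.1 = 38.20 mg/L
Fraction remaining after one interval: r = e^(−kτ) = e^(−0.4830 × 1.56) = 0.4707
Before dose 3, 2 doses have been given (aged 1τ, 2τ).
C_trough = C₀ × (r + r²) = 38.20 × (0.4707 + 0.2216) = 26.45 mg/L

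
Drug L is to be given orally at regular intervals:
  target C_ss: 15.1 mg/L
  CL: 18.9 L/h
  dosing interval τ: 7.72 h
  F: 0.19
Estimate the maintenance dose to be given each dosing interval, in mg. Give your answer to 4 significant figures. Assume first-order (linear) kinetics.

11600 mg

At steady state, F × (Dose/τ) = Css × CL.
Dose = Css × CL × τ / F = 15.1 × 18.90 × 7.72 / 0.19 = 11600 mg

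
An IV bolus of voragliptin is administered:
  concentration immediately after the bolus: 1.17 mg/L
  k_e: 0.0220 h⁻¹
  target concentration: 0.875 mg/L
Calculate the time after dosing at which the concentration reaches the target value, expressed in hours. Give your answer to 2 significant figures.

13 h

t = ln(C₀ / C) / k = ln(1.170 / 0.875) / 0.02200
  = ln(1.337) / 0.02200 = 0.2904 / 0.02200 = 13.20 h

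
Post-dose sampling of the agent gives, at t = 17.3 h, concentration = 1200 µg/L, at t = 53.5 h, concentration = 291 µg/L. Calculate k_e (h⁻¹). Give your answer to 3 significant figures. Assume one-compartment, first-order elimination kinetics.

k = ln(C₁/C₂) / (t₂ − t₁) = ln(1200/291) / (53.5 − 17.3)
  = 1.417 / 36.20 = 0.03914 h⁻¹

0.0391 h⁻¹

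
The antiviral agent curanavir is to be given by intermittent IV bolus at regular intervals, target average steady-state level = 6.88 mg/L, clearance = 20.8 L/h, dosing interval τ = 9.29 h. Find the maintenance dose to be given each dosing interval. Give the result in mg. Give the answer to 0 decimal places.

1329 mg

At steady state, Dose/τ = Css × CL.
Dose = Css × CL × τ = 6.88 × 20.80 × 9.29 = 1329 mg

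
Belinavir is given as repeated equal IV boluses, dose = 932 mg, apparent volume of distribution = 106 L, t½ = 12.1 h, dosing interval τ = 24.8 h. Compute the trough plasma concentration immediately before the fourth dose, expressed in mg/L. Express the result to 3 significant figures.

C₀ per dose = Dose / Vd = 932 / 106 = 8.792 mg/L
k = ln2 / t½ = 0.693147 / 12.1 = 0.05728 h⁻¹
Fraction remaining after one interval: r = e^(−kτ) = e^(−0.05728 × 24.8) = 0.2416
Before dose 4, 3 doses have been given (aged 1τ, 2τ, 3τ).
C_trough = C₀ × (r + r² + … + r^3) = C₀ × r(1−r^3)/(1−r)
        = 8.792 × 0.2416 × (1 − 0.01410) / (1 − 0.2416) = 2.761 mg/L

2.76 mg/L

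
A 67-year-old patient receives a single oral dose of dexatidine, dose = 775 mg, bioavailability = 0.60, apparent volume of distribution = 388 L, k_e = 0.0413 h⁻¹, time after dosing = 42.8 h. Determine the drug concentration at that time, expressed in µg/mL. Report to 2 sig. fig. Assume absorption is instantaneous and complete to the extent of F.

Amount reaching circulation = F × Dose = 0.60 × 775.0 = 465.0 mg
C₀ = F·Dose / Vd = 465.0 / 388 = 1.198 mg/L
C = C₀ · e^(−k·t) = 1.198 × e^(−0.04130 × 42.8)
  = 1.198 × 0.1707 = 0.2045 mg/L
(0.2045 mg/L = 0.2045 µg/mL)

0.20 µg/mL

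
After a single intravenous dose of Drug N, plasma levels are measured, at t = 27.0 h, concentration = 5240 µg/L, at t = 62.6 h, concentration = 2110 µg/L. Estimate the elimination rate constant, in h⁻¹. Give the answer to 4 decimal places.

0.0256 h⁻¹

k = ln(C₁/C₂) / (t₂ − t₁) = ln(5240/2110) / (62.6 − 27.0)
  = 0.9096 / 35.60 = 0.02555 h⁻¹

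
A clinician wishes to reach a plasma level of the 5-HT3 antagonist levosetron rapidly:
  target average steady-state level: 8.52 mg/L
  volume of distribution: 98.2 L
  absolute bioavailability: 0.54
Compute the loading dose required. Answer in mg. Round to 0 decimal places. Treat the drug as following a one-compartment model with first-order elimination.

LD = Css × Vd / F = 8.52 × 98.2 / 0.54 = 1549 mg

1549 mg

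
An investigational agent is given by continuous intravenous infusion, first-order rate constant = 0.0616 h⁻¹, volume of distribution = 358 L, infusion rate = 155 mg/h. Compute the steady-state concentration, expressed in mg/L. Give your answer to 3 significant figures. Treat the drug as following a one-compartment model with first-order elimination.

CL = k × Vd = 0.06160 × 358 = 22.05 L/h
At steady state Css = R₀ / CL = 155 / 22.05 = 7.029 mg/L

7.03 mg/L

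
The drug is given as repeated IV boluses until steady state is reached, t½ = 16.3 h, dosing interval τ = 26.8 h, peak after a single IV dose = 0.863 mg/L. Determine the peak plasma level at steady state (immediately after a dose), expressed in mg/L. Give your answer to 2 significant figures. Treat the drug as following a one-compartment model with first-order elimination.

1.3 mg/L

k = ln2 / t½ = 0.693147 / 16.3 = 0.04252 h⁻¹
e^(−kτ) = e^(−0.04252 × 26.8) = 0.3200
Accumulation ratio R = 1 / (1 − e^(−kτ)) = 1 / (1 − 0.3200) = 1.471
Steady-state peak = C₀ × R = 0.863 × 1.471 = 1.269 mg/L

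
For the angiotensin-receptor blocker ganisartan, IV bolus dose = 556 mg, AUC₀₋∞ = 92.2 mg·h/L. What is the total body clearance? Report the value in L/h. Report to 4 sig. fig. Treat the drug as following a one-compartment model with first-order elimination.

6.030 L/h

CL = Dose / AUC = 556 / 92.2 = 6.030 L/h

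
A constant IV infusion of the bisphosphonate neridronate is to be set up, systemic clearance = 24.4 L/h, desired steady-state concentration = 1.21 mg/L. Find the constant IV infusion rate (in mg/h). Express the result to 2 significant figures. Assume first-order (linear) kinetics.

At steady state, infusion rate R₀ = Css × CL = 1.21 × 24.40 = 29.52 mg/h

30 mg/h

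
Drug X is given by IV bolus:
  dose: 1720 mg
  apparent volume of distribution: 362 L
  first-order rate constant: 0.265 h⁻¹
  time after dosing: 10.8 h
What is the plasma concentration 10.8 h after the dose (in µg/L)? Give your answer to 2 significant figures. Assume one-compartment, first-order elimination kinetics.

C₀ = Dose / Vd = 1720 / 362 = 4.751 mg/L
C = C₀ · e^(−k·t) = 4.751 × e^(−0.2650 × 10.8)
  = 4.751 × 0.05715 = 0.2715 mg/L
Convert: 0.2715 mg/L × 1000 = 271.5 µg/L

270 µg/L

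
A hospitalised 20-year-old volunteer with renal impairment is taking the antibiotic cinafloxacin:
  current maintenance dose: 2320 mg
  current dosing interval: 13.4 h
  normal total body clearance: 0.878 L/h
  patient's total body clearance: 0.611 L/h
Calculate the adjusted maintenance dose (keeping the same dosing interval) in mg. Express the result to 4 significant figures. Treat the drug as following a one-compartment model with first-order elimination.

To keep the same average steady-state level, dosing rate must scale with clearance.
CL ratio = 0.611 / 0.878 = 0.6959
New dose (same interval) = 2320 × 0.6959 = 1614 mg

1614 mg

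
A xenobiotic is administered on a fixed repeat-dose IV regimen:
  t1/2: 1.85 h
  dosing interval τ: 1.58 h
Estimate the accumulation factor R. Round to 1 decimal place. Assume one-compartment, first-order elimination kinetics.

k = ln2 / t½ = 0.693147 / 1.85 = 0.3747 h⁻¹
e^(−kτ) = e^(−0.3747 × 1.58) = 0.5532
Accumulation ratio R = 1 / (1 − e^(−kτ)) = 1 / (1 − 0.5532) = 2.238

2.2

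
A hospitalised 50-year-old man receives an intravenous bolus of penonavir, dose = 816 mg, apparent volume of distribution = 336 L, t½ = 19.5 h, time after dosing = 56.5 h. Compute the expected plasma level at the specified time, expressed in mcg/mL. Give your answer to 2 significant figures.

C₀ = Dose / Vd = 816.0 / 336 = 2.429 mg/L
k = ln2 / t½ = 0.693147 / 19.5 = 0.03555 h⁻¹
C = C₀ · e^(−k·t) = 2.429 × e^(−0.03555 × 56.5)
  = 2.429 × 0.1342 = 0.3260 mg/L
(0.3260 mg/L = 0.3260 mcg/mL)

0.33 mcg/mL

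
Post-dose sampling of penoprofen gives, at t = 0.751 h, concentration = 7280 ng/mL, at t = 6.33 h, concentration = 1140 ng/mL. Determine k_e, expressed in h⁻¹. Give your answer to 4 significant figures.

k = ln(C₁/C₂) / (t₂ − t₁) = ln(7280/1140) / (6.33 − 0.751)
  = 1.854 / 5.579 = 0.3323 h⁻¹

0.3323 h⁻¹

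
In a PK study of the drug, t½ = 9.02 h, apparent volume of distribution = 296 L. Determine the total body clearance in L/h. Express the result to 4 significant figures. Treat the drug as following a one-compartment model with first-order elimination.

22.75 L/h

k = ln2 / t½ = 0.693147 / 9.02 = 0.07685 h⁻¹
CL = k × Vd = 0.07685 × 296 = 22.75 L/h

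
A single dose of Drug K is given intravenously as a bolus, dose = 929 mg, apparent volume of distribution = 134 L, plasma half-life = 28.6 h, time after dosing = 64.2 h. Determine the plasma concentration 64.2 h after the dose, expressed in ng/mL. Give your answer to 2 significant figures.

1500 ng/mL

C₀ = Dose / Vd = 929.0 / 134 = 6.933 mg/L
k = ln2 / t½ = 0.693147 / 28.6 = 0.02424 h⁻¹
C = C₀ · e^(−k·t) = 6.933 × e^(−0.02424 × 64.2)
  = 6.933 × 0.2109 = 1.462 mg/L
Convert: 1.462 mg/L × 1000 = 1462 ng/mL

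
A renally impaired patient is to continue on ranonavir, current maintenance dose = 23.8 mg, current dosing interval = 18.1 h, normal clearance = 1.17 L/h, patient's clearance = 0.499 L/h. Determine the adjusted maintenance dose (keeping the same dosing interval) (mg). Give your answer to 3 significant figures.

To keep the same average steady-state level, dosing rate must scale with clearance.
CL ratio = 0.499 / 1.17 = 0.4265
New dose (same interval) = 23.8 × 0.4265 = 10.15 mg

10.2 mg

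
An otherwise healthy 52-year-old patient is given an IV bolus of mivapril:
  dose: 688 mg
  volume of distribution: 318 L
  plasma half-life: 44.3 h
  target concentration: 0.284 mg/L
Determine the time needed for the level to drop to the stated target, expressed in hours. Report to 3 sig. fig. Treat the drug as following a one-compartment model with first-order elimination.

C₀ = Dose / Vd = 688.0 / 318 = 2.164 mg/L
k = ln2 / t½ = 0.693147 / 44.3 = 0.01565 h⁻¹
t = ln(C₀ / C) / k = ln(2.164 / 0.284) / 0.01565
  = ln(7.620) / 0.01565 = 2.031 / 0.01565 = 129.8 h

130 h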